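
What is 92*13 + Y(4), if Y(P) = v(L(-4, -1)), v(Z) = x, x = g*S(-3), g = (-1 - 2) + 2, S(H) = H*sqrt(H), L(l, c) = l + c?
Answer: 1196 + 3*I*sqrt(3) ≈ 1196.0 + 5.1962*I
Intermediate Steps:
L(l, c) = c + l
S(H) = H**(3/2)
g = -1 (g = -3 + 2 = -1)
x = 3*I*sqrt(3) (x = -(-3)**(3/2) = -(-3)*I*sqrt(3) = 3*I*sqrt(3) ≈ 5.1962*I)
v(Z) = 3*I*sqrt(3)
Y(P) = 3*I*sqrt(3)
92*13 + Y(4) = 92*13 + 3*I*sqrt(3) = 1196 + 3*I*sqrt(3)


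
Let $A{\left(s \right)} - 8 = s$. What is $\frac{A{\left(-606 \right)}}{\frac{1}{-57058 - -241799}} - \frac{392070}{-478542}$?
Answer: $- \frac{8811163920981}{79757} \approx -1.1048 \cdot 10^{8}$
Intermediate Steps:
$A{\left(s \right)} = 8 + s$
$\frac{A{\left(-606 \right)}}{\frac{1}{-57058 - -241799}} - \frac{392070}{-478542} = \frac{8 - 606}{\frac{1}{-57058 - -241799}} - \frac{392070}{-478542} = - \frac{598}{\frac{1}{-57058 + 241799}} - - \frac{65345}{79757} = - \frac{598}{\frac{1}{184741}} + \frac{65345}{79757} = - 598 \frac{1}{\frac{1}{184741}} + \frac{65345}{79757} = \left(-598\right) 184741 + \frac{65345}{79757} = -110475118 + \frac{65345}{79757} = - \frac{8811163920981}{79757}$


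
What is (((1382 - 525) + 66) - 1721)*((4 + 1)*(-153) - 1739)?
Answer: 1998192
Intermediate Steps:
(((1382 - 525) + 66) - 1721)*((4 + 1)*(-153) - 1739) = ((857 + 66) - 1721)*(5*(-153) - 1739) = (923 - 1721)*(-765 - 1739) = -798*(-2504) = 1998192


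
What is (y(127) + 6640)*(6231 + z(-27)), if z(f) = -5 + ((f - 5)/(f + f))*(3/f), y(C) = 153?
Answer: 10277143286/243 ≈ 4.2293e+7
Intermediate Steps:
z(f) = -5 + 3*(-5 + f)/(2*f²) (z(f) = -5 + ((-5 + f)/((2*f)))*(3/f) = -5 + ((-5 + f)*(1/(2*f)))*(3/f) = -5 + ((-5 + f)/(2*f))*(3/f) = -5 + 3*(-5 + f)/(2*f²))
(y(127) + 6640)*(6231 + z(-27)) = (153 + 6640)*(6231 + (-5 - 15/2/(-27)² + (3/2)/(-27))) = 6793*(6231 + (-5 - 15/2*1/729 + (3/2)*(-1/27))) = 6793*(6231 + (-5 - 5/486 - 1/18)) = 6793*(6231 - 1231/243) = 6793*(1512902/243) = 10277143286/243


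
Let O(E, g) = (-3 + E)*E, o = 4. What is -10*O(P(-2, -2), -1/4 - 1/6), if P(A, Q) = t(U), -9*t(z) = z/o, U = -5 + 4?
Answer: 535/648 ≈ 0.82562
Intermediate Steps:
U = -1
t(z) = -z/36 (t(z) = -z/(9*4) = -z/36)
P(A, Q) = 1/36 (P(A, Q) = -1/36*(-1) = 1/36)
O(E, g) = E*(-3 + E)
-10*O(P(-2, -2), -1/4 - 1/6) = -5*(-3 + 1/36)/18 = -5*(-107)/(18*36) = -10*(-107/1296) = 535/648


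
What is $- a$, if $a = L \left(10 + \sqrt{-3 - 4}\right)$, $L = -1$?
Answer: $10 + i \sqrt{7} \approx 10.0 + 2.6458 i$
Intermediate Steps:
$a = -10 - i \sqrt{7}$ ($a = - (10 + \sqrt{-3 - 4}) = - (10 + \sqrt{-7}) = - (10 + i \sqrt{7}) = -10 - i \sqrt{7} \approx -10.0 - 2.6458 i$)
$- a = - (-10 - i \sqrt{7}) = 10 + i \sqrt{7}$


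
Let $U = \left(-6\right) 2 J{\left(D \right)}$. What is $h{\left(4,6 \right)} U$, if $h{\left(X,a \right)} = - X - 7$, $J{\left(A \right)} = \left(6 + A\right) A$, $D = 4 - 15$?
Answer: $7260$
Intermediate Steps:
$D = -11$ ($D = 4 - 15 = -11$)
$J{\left(A \right)} = A \left(6 + A\right)$
$h{\left(X,a \right)} = -7 - X$
$U = -660$ ($U = \left(-6\right) 2 \left(- 11 \left(6 - 11\right)\right) = - 12 \left(\left(-11\right) \left(-5\right)\right) = \left(-12\right) 55 = -660$)
$h{\left(4,6 \right)} U = \left(-7 - 4\right) \left(-660\right) = \left(-11\right) \left(-660\right) = 7260$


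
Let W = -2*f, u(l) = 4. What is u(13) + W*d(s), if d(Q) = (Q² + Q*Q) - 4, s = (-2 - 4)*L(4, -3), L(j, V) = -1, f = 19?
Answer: -2580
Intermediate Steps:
W = -38 (W = -2*19 = -38)
s = 6 (s = (-2 - 4)*(-1) = -6*(-1) = 6)
d(Q) = -4 + 2*Q² (d(Q) = (Q² + Q²) - 4 = 2*Q² - 4 = -4 + 2*Q²)
u(13) + W*d(s) = 4 - 38*(-4 + 2*6²) = 4 - 38*(-4 + 2*36) = 4 - 38*(-4 + 72) = 4 - 38*68 = 4 - 2584 = -2580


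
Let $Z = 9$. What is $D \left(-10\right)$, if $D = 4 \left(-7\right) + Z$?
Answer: $190$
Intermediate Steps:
$D = -19$ ($D = 4 \left(-7\right) + 9 = -28 + 9 = -19$)
$D \left(-10\right) = \left(-19\right) \left(-10\right) = 190$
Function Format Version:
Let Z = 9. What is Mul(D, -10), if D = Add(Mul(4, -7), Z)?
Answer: 190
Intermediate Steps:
D = -19 (D = Add(Mul(4, -7), 9) = Add(-28, 9) = -19)
Mul(D, -10) = Mul(-19, -10) = 190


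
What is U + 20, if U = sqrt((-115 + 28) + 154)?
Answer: 20 + sqrt(67) ≈ 28.185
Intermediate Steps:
U = sqrt(67) (U = sqrt(-87 + 154) = sqrt(67) ≈ 8.1853)
U + 20 = sqrt(67) + 20 = 20 + sqrt(67)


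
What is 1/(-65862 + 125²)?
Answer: -1/50237 ≈ -1.9906e-5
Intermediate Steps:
1/(-65862 + 125²) = 1/(-65862 + 15625) = 1/(-50237) = -1/50237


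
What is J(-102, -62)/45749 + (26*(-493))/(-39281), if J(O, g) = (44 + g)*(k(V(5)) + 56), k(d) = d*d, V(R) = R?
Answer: 48103544/163369679 ≈ 0.29445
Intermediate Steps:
k(d) = d²
J(O, g) = 3564 + 81*g (J(O, g) = (44 + g)*(5² + 56) = (44 + g)*(25 + 56) = (44 + g)*81 = 3564 + 81*g)
J(-102, -62)/45749 + (26*(-493))/(-39281) = (3564 + 81*(-62))/45749 + (26*(-493))/(-39281) = (3564 - 5022)*(1/45749) - 12818*(-1/39281) = -1458*1/45749 + 12818/39281 = -1458/45749 + 12818/39281 = 48103544/163369679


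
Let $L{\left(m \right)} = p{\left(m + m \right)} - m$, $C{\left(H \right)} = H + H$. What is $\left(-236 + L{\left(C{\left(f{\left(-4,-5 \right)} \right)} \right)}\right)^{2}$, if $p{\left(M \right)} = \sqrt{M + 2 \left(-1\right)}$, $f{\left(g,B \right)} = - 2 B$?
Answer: $\left(256 - \sqrt{38}\right)^{2} \approx 62418.0$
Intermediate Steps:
$C{\left(H \right)} = 2 H$
$p{\left(M \right)} = \sqrt{-2 + M}$ ($p{\left(M \right)} = \sqrt{M - 2} = \sqrt{-2 + M}$)
$L{\left(m \right)} = \sqrt{-2 + 2 m} - m$ ($L{\left(m \right)} = \sqrt{-2 + \left(m + m\right)} - m = \sqrt{-2 + 2 m} - m$)
$\left(-236 + L{\left(C{\left(f{\left(-4,-5 \right)} \right)} \right)}\right)^{2} = \left(-236 - \left(- \sqrt{-2 + 2 \cdot 2 \left(\left(-2\right) \left(-5\right)\right)} + 2 \left(-2\right) \left(-5\right)\right)\right)^{2} = \left(-236 + \left(\sqrt{-2 + 2 \cdot 2 \cdot 10} - 2 \cdot 10\right)\right)^{2} = \left(-236 + \left(\sqrt{-2 + 2 \cdot 20} - 20\right)\right)^{2} = \left(-236 - \left(20 - \sqrt{-2 + 40}\right)\right)^{2} = \left(-236 - \left(20 - \sqrt{38}\right)\right)^{2} = \left(-256 + \sqrt{38}\right)^{2}$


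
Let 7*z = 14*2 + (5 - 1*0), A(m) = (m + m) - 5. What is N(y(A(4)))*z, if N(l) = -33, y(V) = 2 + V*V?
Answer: -1089/7 ≈ -155.57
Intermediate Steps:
A(m) = -5 + 2*m (A(m) = 2*m - 5 = -5 + 2*m)
z = 33/7 (z = (14*2 + (5 - 1*0))/7 = (28 + (5 + 0))/7 = (28 + 5)/7 = (⅐)*33 = 33/7 ≈ 4.7143)
y(V) = 2 + V²
N(y(A(4)))*z = -33*33/7 = -1089/7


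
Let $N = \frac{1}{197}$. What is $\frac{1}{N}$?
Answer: $197$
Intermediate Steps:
$N = \frac{1}{197} \approx 0.0050761$
$\frac{1}{N} = \frac{1}{\frac{1}{197}} = 197$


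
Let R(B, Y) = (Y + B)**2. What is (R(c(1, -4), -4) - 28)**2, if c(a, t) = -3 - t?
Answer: 361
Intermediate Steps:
R(B, Y) = (B + Y)**2
(R(c(1, -4), -4) - 28)**2 = (((-3 - 1*(-4)) - 4)**2 - 28)**2 = (((-3 + 4) - 4)**2 - 28)**2 = ((1 - 4)**2 - 28)**2 = ((-3)**2 - 28)**2 = (9 - 28)**2 = (-19)**2 = 361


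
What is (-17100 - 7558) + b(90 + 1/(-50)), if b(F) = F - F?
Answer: -24658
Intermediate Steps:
b(F) = 0
(-17100 - 7558) + b(90 + 1/(-50)) = (-17100 - 7558) + 0 = -24658 + 0 = -24658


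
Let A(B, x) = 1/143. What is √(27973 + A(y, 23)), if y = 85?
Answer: 6*√15889445/143 ≈ 167.25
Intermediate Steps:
A(B, x) = 1/143
√(27973 + A(y, 23)) = √(27973 + 1/143) = √(4000140/143) = 6*√15889445/143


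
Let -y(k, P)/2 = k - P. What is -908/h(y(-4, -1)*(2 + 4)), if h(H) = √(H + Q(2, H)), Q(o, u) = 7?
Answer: -908*√43/43 ≈ -138.47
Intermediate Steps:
y(k, P) = -2*k + 2*P (y(k, P) = -2*(k - P) = -2*k + 2*P)
h(H) = √(7 + H) (h(H) = √(H + 7) = √(7 + H))
-908/h(y(-4, -1)*(2 + 4)) = -908/√(7 + (-2*(-4) + 2*(-1))*(2 + 4)) = -908/√(7 + (8 - 2)*6) = -908/√(7 + 6*6) = -908/√(7 + 36) = -908*√43/43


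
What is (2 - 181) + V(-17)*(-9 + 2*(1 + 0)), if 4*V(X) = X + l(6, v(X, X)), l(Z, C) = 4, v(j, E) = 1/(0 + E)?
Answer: -625/4 ≈ -156.25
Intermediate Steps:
v(j, E) = 1/E
V(X) = 1 + X/4 (V(X) = (X + 4)/4 = (4 + X)/4 = 1 + X/4)
(2 - 181) + V(-17)*(-9 + 2*(1 + 0)) = (2 - 181) + (1 + (¼)*(-17))*(-9 + 2*(1 + 0)) = -179 + (1 - 17/4)*(-9 + 2*1) = -179 - 13*(-9 + 2)/4 = -179 - 13/4*(-7) = -179 + 91/4 = -625/4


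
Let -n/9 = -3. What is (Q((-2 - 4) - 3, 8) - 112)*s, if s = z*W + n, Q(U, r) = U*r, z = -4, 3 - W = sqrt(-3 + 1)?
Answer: -2760 - 736*I*sqrt(2) ≈ -2760.0 - 1040.9*I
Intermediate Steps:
n = 27 (n = -9*(-3) = 27)
W = 3 - I*sqrt(2) (W = 3 - sqrt(-3 + 1) = 3 - sqrt(-2) = 3 - I*sqrt(2) ≈ 3.0 - 1.4142*I)
s = 15 + 4*I*sqrt(2) (s = -4*(3 - I*sqrt(2)) + 27 = (-12 + 4*I*sqrt(2)) + 27 = 15 + 4*I*sqrt(2) ≈ 15.0 + 5.6569*I)
(Q((-2 - 4) - 3, 8) - 112)*s = (((-2 - 4) - 3)*8 - 112)*(15 + 4*I*sqrt(2)) = ((-6 - 3)*8 - 112)*(15 + 4*I*sqrt(2)) = (-9*8 - 112)*(15 + 4*I*sqrt(2)) = (-72 - 112)*(15 + 4*I*sqrt(2)) = -184*(15 + 4*I*sqrt(2)) = -2760 - 736*I*sqrt(2)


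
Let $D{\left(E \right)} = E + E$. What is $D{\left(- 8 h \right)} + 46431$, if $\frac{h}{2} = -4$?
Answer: $46559$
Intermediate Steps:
$h = -8$ ($h = 2 \left(-4\right) = -8$)
$D{\left(E \right)} = 2 E$
$D{\left(- 8 h \right)} + 46431 = 2 \left(\left(-8\right) \left(-8\right)\right) + 46431 = 2 \cdot 64 + 46431 = 128 + 46431 = 46559$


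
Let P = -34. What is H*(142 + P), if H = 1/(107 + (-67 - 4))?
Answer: 3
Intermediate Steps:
H = 1/36 (H = 1/(107 - 71) = 1/36 ≈ 0.027778)
H*(142 + P) = (142 - 34)/36 = (1/36)*108 = 3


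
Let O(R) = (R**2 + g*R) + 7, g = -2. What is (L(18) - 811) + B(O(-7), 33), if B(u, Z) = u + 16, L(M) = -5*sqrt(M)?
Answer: -725 - 15*sqrt(2) ≈ -746.21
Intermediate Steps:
O(R) = 7 + R**2 - 2*R (O(R) = (R**2 - 2*R) + 7 = 7 + R**2 - 2*R)
B(u, Z) = 16 + u
(L(18) - 811) + B(O(-7), 33) = (-15*sqrt(2) - 811) + (16 + (7 + (-7)**2 - 2*(-7))) = (-15*sqrt(2) - 811) + (16 + (7 + 49 + 14)) = (-15*sqrt(2) - 811) + (16 + 70) = (-811 - 15*sqrt(2)) + 86 = -725 - 15*sqrt(2)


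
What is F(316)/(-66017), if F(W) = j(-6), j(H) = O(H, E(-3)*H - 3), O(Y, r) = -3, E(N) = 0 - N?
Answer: 3/66017 ≈ 4.5443e-5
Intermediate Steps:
E(N) = -N
j(H) = -3
F(W) = -3
F(316)/(-66017) = -3/(-66017) = -3*(-1/66017) = 3/66017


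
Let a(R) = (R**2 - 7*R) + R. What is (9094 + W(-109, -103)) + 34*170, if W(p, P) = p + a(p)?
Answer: 27300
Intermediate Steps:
a(R) = R**2 - 6*R
W(p, P) = p + p*(-6 + p)
(9094 + W(-109, -103)) + 34*170 = (9094 - 109*(-5 - 109)) + 34*170 = (9094 - 109*(-114)) + 5780 = (9094 + 12426) + 5780 = 21520 + 5780 = 27300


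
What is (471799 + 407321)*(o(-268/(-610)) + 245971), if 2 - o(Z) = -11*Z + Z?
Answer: 13190862413520/61 ≈ 2.1624e+11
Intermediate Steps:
o(Z) = 2 + 10*Z (o(Z) = 2 - (-11*Z + Z) = 2 - (-10)*Z = 2 + 10*Z)
(471799 + 407321)*(o(-268/(-610)) + 245971) = (471799 + 407321)*((2 + 10*(-268/(-610))) + 245971) = 879120*((2 + 10*(-268*(-1/610))) + 245971) = 879120*((2 + 10*(134/305)) + 245971) = 879120*((2 + 268/61) + 245971) = 879120*(390/61 + 245971) = 879120*(15004621/61) = 13190862413520/61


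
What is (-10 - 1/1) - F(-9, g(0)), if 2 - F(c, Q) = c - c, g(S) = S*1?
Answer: -13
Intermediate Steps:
g(S) = S
F(c, Q) = 2 (F(c, Q) = 2 - (c - c) = 2 - 1*0 = 2 + 0 = 2)
(-10 - 1/1) - F(-9, g(0)) = (-10 - 1/1) - 1*2 = (-10 + 1*(-1)) - 2 = (-10 - 1) - 2 = -11 - 2 = -13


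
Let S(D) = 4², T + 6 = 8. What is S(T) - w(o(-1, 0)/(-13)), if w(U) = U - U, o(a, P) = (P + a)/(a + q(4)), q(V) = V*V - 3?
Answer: 16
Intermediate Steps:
q(V) = -3 + V² (q(V) = V² - 3 = -3 + V²)
T = 2 (T = -6 + 8 = 2)
o(a, P) = (P + a)/(13 + a) (o(a, P) = (P + a)/(a + (-3 + 4²)) = (P + a)/(a + (-3 + 16)) = (P + a)/(a + 13) = (P + a)/(13 + a))
S(D) = 16
w(U) = 0
S(T) - w(o(-1, 0)/(-13)) = 16 - 1*0 = 16 + 0 = 16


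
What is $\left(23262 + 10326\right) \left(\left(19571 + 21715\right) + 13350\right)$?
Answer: $1835113968$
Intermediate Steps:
$\left(23262 + 10326\right) \left(\left(19571 + 21715\right) + 13350\right) = 33588 \left(41286 + 13350\right) = 33588 \cdot 54636 = 1835113968$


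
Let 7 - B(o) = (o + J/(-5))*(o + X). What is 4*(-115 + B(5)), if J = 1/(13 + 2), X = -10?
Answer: -4984/15 ≈ -332.27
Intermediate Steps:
J = 1/15 ≈ 0.066667
B(o) = 7 - (-10 + o)*(-1/75 + o) (B(o) = 7 - (o + (1/15)/(-5))*(o - 10) = 7 - (o + (1/15)*(-⅕))*(-10 + o) = 7 - (o - 1/75)*(-10 + o) = 7 - (-1/75 + o)*(-10 + o) = 7 - (-10 + o)*(-1/75 + o))
4*(-115 + B(5)) = 4*(-115 + (103/15 - 1*5² + (751/75)*5)) = 4*(-115 + (103/15 - 1*25 + 751/15)) = 4*(-115 + (103/15 - 25 + 751/15)) = 4*(-115 + 479/15) = 4*(-1246/15) = -4984/15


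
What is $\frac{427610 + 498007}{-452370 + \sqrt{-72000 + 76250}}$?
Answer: $- \frac{2463066837}{1203756545} - \frac{925617 \sqrt{170}}{40927722530} \approx -2.0464$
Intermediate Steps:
$\frac{427610 + 498007}{-452370 + \sqrt{-72000 + 76250}} = \frac{925617}{-452370 + \sqrt{4250}} = \frac{925617}{-452370 + 5 \sqrt{170}}$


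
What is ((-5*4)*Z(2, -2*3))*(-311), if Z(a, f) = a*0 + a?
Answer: 12440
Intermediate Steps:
Z(a, f) = a (Z(a, f) = 0 + a = a)
((-5*4)*Z(2, -2*3))*(-311) = (-5*4*2)*(-311) = -20*2*(-311) = -40*(-311) = 12440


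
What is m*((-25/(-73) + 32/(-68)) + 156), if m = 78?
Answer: 15088086/1241 ≈ 12158.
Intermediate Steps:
m*((-25/(-73) + 32/(-68)) + 156) = 78*((-25/(-73) + 32/(-68)) + 156) = 78*((-25*(-1/73) + 32*(-1/68)) + 156) = 78*((25/73 - 8/17) + 156) = 78*(-159/1241 + 156) = 78*(193437/1241) = 15088086/1241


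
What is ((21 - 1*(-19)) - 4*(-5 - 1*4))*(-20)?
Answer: -1520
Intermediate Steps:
((21 - 1*(-19)) - 4*(-5 - 1*4))*(-20) = ((21 + 19) - 4*(-5 - 4))*(-20) = (40 - 4*(-9))*(-20) = (40 + 36)*(-20) = 76*(-20) = -1520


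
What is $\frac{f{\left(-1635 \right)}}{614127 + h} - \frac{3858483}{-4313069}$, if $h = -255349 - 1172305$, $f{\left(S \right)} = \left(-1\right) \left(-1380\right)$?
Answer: $\frac{3133028064321}{3508798084363} \approx 0.89291$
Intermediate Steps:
$f{\left(S \right)} = 1380$
$h = -1427654$ ($h = -255349 - 1172305 = -1427654$)
$\frac{f{\left(-1635 \right)}}{614127 + h} - \frac{3858483}{-4313069} = \frac{1380}{614127 - 1427654} - \frac{3858483}{-4313069} = \frac{1380}{-813527} - - \frac{3858483}{4313069} = 1380 \left(- \frac{1}{813527}\right) + \frac{3858483}{4313069} = - \frac{1380}{813527} + \frac{3858483}{4313069} = \frac{3133028064321}{3508798084363}$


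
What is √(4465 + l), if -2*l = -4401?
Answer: √26662/2 ≈ 81.643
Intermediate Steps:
l = 4401/2 (l = -½*(-4401) = 4401/2 ≈ 2200.5)
√(4465 + l) = √(4465 + 4401/2) = √(13331/2) = √26662/2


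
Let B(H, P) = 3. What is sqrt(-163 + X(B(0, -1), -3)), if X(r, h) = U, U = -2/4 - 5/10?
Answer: 2*I*sqrt(41) ≈ 12.806*I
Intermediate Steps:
U = -1 (U = -2*1/4 - 5*1/10 = -1/2 - 1/2 = -1)
X(r, h) = -1
sqrt(-163 + X(B(0, -1), -3)) = sqrt(-163 - 1) = sqrt(-164) = 2*I*sqrt(41)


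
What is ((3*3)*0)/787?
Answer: 0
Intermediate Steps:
((3*3)*0)/787 = (9*0)*(1/787) = 0*(1/787) = 0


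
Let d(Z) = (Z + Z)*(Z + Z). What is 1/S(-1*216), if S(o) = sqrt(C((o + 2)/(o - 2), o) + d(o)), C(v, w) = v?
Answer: sqrt(2217291407)/20342123 ≈ 0.0023148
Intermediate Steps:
d(Z) = 4*Z**2 (d(Z) = (2*Z)*(2*Z) = 4*Z**2)
S(o) = sqrt(4*o**2 + (2 + o)/(-2 + o)) (S(o) = sqrt((o + 2)/(o - 2) + 4*o**2) = sqrt((2 + o)/(-2 + o) + 4*o**2) = sqrt(4*o**2 + (2 + o)/(-2 + o)))
1/S(-1*216) = 1/(sqrt((2 - 1*216 + 4*(-1*216)**2*(-2 - 1*216))/(-2 - 1*216))) = 1/(sqrt((2 - 216 + 4*(-216)**2*(-2 - 216))/(-2 - 216))) = 1/(sqrt((2 - 216 + 4*46656*(-218))/(-218))) = 1/(sqrt(-(2 - 216 - 40684032)/218)) = 1/(sqrt(-1/218*(-40684246))) = 1/(sqrt(20342123/109)) = 1/(sqrt(2217291407)/109) = sqrt(2217291407)/20342123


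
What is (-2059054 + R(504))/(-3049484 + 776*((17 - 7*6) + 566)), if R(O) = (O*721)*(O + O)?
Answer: -182116009/1314834 ≈ -138.51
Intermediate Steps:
R(O) = 1442*O² (R(O) = (721*O)*(2*O) = 1442*O²)
(-2059054 + R(504))/(-3049484 + 776*((17 - 7*6) + 566)) = (-2059054 + 1442*504²)/(-3049484 + 776*((17 - 7*6) + 566)) = (-2059054 + 1442*254016)/(-3049484 + 776*((17 - 42) + 566)) = (-2059054 + 366291072)/(-3049484 + 776*(-25 + 566)) = 364232018/(-3049484 + 776*541) = 364232018/(-3049484 + 419816) = 364232018/(-2629668) = 364232018*(-1/2629668) = -182116009/1314834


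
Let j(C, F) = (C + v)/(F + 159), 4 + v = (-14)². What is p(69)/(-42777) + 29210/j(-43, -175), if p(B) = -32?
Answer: -19992253952/6373773 ≈ -3136.6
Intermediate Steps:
v = 192 (v = -4 + (-14)² = -4 + 196 = 192)
j(C, F) = (192 + C)/(159 + F) (j(C, F) = (C + 192)/(F + 159) = (192 + C)/(159 + F))
p(69)/(-42777) + 29210/j(-43, -175) = -32/(-42777) + 29210/(((192 - 43)/(159 - 175))) = -32*(-1/42777) + 29210/((149/(-16))) = 32/42777 + 29210/((-1/16*149)) = 32/42777 + 29210/(-149/16) = 32/42777 + 29210*(-16/149) = 32/42777 - 467360/149 = -19992253952/6373773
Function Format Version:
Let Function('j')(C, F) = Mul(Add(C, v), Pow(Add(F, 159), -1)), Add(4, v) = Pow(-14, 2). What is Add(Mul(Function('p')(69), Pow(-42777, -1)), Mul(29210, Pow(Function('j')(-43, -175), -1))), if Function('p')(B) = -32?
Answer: Rational(-19992253952, 6373773) ≈ -3136.6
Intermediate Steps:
v = 192 (v = Add(-4, Pow(-14, 2)) = Add(-4, 196) = 192)
Function('j')(C, F) = Mul(Pow(Add(159, F), -1), Add(192, C)) (Function('j')(C, F) = Mul(Add(C, 192), Pow(Add(F, 159), -1)) = Mul(Add(192, C), Pow(Add(159, F), -1)) = Mul(Pow(Add(159, F), -1), Add(192, C)))
Add(Mul(Function('p')(69), Pow(-42777, -1)), Mul(29210, Pow(Function('j')(-43, -175), -1))) = Add(Mul(-32, Pow(-42777, -1)), Mul(29210, Pow(Mul(Pow(Add(159, -175), -1), Add(192, -43)), -1))) = Add(Mul(-32, Rational(-1, 42777)), Mul(29210, Pow(Mul(Pow(-16, -1), 149), -1))) = Add(Rational(32, 42777), Mul(29210, Pow(Mul(Rational(-1, 16), 149), -1))) = Add(Rational(32, 42777), Mul(29210, Pow(Rational(-149, 16), -1))) = Add(Rational(32, 42777), Mul(29210, Rational(-16, 149))) = Add(Rational(32, 42777), Rational(-467360, 149)) = Rational(-19992253952, 6373773)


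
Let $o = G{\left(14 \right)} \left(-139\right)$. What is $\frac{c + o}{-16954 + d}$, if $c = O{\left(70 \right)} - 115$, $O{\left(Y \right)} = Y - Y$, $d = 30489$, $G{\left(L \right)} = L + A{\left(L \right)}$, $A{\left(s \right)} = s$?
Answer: $- \frac{4007}{13535} \approx -0.29605$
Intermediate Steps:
$G{\left(L \right)} = 2 L$ ($G{\left(L \right)} = L + L = 2 L$)
$O{\left(Y \right)} = 0$
$c = -115$ ($c = 0 - 115 = -115$)
$o = -3892$ ($o = 2 \cdot 14 \left(-139\right) = 28 \left(-139\right) = -3892$)
$\frac{c + o}{-16954 + d} = \frac{-115 - 3892}{-16954 + 30489} = - \frac{4007}{13535}$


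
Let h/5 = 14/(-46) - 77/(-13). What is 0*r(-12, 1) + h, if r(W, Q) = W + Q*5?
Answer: 8400/299 ≈ 28.094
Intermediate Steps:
r(W, Q) = W + 5*Q
h = 8400/299 (h = 5*(14/(-46) - 77/(-13)) = 5*(14*(-1/46) - 77*(-1/13)) = 5*(-7/23 + 77/13) = 5*(1680/299) = 8400/299 ≈ 28.094)
0*r(-12, 1) + h = 0*(-12 + 5*1) + 8400/299 = 0*(-12 + 5) + 8400/299 = 0*(-7) + 8400/299 = 0 + 8400/299 = 8400/299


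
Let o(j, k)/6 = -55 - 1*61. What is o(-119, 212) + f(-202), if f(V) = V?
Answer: -898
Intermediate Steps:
o(j, k) = -696 (o(j, k) = 6*(-55 - 1*61) = 6*(-55 - 61) = 6*(-116) = -696)
o(-119, 212) + f(-202) = -696 - 202 = -898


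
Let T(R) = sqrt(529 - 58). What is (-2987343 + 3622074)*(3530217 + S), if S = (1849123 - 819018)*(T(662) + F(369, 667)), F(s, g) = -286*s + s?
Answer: -68758798351272948 + 653839576755*sqrt(471) ≈ -6.8745e+16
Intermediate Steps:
F(s, g) = -285*s
T(R) = sqrt(471)
S = -108330992325 + 1030105*sqrt(471) (S = (1849123 - 819018)*(sqrt(471) - 285*369) = 1030105*(sqrt(471) - 105165) = 1030105*(-105165 + sqrt(471)) = -108330992325 + 1030105*sqrt(471) ≈ -1.0831e+11)
(-2987343 + 3622074)*(3530217 + S) = (-2987343 + 3622074)*(3530217 + (-108330992325 + 1030105*sqrt(471))) = 634731*(-108327462108 + 1030105*sqrt(471)) = -68758798351272948 + 653839576755*sqrt(471)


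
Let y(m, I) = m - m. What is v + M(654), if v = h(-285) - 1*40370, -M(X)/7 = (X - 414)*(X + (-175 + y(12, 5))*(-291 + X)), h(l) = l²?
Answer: 105664135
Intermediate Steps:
y(m, I) = 0
M(X) = -7*(-414 + X)*(50925 - 174*X) (M(X) = -7*(X - 414)*(X + (-175 + 0)*(-291 + X)) = -7*(-414 + X)*(X - 175*(-291 + X)) = -7*(-414 + X)*(X + (50925 - 175*X)) = -7*(-414 + X)*(50925 - 174*X))
v = 40855 (v = (-285)² - 1*40370 = 81225 - 40370 = 40855)
v + M(654) = 40855 + (147580650 - 860727*654 + 1218*654²) = 40855 + (147580650 - 562915458 + 1218*427716) = 40855 + (147580650 - 562915458 + 520958088) = 40855 + 105623280 = 105664135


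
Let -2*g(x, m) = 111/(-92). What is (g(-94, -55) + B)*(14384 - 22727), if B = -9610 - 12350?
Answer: 33710133447/184 ≈ 1.8321e+8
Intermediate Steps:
g(x, m) = 111/184 (g(x, m) = -111/(2*(-92)) = -111*(-1)/(2*92) = -½*(-111/92) = 111/184)
B = -21960
(g(-94, -55) + B)*(14384 - 22727) = (111/184 - 21960)*(14384 - 22727) = -4040529/184*(-8343) = 33710133447/184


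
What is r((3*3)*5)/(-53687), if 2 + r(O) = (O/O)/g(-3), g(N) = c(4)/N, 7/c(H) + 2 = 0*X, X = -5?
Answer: 8/375809 ≈ 2.1287e-5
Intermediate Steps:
c(H) = -7/2 (c(H) = 7/(-2 + 0*(-5)) = 7/(-2 + 0) = 7/(-2) = 7*(-1/2) = -7/2)
g(N) = -7/(2*N)
r(O) = -8/7 (r(O) = -2 + (O/O)/((-7/2/(-3))) = -2 + 1/(-7/2*(-1/3)) = -2 + 1/(7/6) = -2 + 1*(6/7) = -2 + 6/7 = -8/7)
r((3*3)*5)/(-53687) = -8/7/(-53687) = -8/7*(-1/53687) = 8/375809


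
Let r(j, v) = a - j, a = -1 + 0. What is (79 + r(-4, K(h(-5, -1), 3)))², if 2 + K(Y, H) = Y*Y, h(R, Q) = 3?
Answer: 6724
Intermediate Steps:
a = -1
K(Y, H) = -2 + Y² (K(Y, H) = -2 + Y*Y = -2 + Y²)
r(j, v) = -1 - j
(79 + r(-4, K(h(-5, -1), 3)))² = (79 + (-1 - 1*(-4)))² = (79 + (-1 + 4))² = (79 + 3)² = 82² = 6724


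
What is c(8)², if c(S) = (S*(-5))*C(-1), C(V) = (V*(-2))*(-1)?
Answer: 6400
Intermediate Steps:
C(V) = 2*V (C(V) = -2*V*(-1) = 2*V)
c(S) = 10*S (c(S) = (S*(-5))*(2*(-1)) = -5*S*(-2) = 10*S)
c(8)² = (10*8)² = 80² = 6400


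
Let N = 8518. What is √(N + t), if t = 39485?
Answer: √48003 ≈ 219.10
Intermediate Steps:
√(N + t) = √(8518 + 39485) = √48003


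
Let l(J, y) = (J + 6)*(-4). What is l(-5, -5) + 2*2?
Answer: 0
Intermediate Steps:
l(J, y) = -24 - 4*J (l(J, y) = (6 + J)*(-4) = -24 - 4*J)
l(-5, -5) + 2*2 = (-24 - 4*(-5)) + 2*2 = (-24 + 20) + 4 = -4 + 4 = 0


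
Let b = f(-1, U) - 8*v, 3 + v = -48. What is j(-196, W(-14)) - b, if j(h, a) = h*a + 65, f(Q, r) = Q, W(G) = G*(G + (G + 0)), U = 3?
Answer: -77174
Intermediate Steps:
v = -51 (v = -3 - 48 = -51)
W(G) = 2*G² (W(G) = G*(G + G) = G*(2*G) = 2*G²)
j(h, a) = 65 + a*h (j(h, a) = a*h + 65 = 65 + a*h)
b = 407 (b = -1 - 8*(-51) = -1 + 408 = 407)
j(-196, W(-14)) - b = (65 + (2*(-14)²)*(-196)) - 1*407 = (65 + (2*196)*(-196)) - 407 = (65 + 392*(-196)) - 407 = (65 - 76832) - 407 = -76767 - 407 = -77174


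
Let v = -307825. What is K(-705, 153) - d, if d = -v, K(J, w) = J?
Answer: -308530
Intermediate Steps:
d = 307825 (d = -1*(-307825) = 307825)
K(-705, 153) - d = -705 - 1*307825 = -705 - 307825 = -308530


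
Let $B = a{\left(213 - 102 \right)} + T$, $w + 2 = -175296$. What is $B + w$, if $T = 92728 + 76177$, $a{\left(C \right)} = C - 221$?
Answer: $-6503$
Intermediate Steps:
$w = -175298$ ($w = -2 - 175296 = -175298$)
$a{\left(C \right)} = -221 + C$ ($a{\left(C \right)} = C - 221 = -221 + C$)
$T = 168905$
$B = 168795$ ($B = \left(-221 + \left(213 - 102\right)\right) + 168905 = \left(-221 + 111\right) + 168905 = -110 + 168905 = 168795$)
$B + w = 168795 - 175298 = -6503$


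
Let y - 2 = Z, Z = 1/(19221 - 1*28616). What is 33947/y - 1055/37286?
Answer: 11891681153195/700566654 ≈ 16974.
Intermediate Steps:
Z = -1/9395 (Z = 1/(19221 - 28616) = 1/(-9395) = -1/9395 ≈ -0.00010644)
y = 18789/9395 (y = 2 - 1/9395 = 18789/9395 ≈ 1.9999)
33947/y - 1055/37286 = 33947/(18789/9395) - 1055/37286 = 33947*(9395/18789) - 1055*1/37286 = 318932065/18789 - 1055/37286 = 11891681153195/700566654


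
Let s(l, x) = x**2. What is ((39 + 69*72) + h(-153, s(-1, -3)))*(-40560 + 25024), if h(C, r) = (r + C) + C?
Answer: -73174560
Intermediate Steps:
h(C, r) = r + 2*C (h(C, r) = (C + r) + C = r + 2*C)
((39 + 69*72) + h(-153, s(-1, -3)))*(-40560 + 25024) = ((39 + 69*72) + ((-3)**2 + 2*(-153)))*(-40560 + 25024) = ((39 + 4968) + (9 - 306))*(-15536) = (5007 - 297)*(-15536) = 4710*(-15536) = -73174560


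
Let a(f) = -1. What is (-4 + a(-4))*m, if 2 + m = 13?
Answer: -55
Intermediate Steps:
m = 11 (m = -2 + 13 = 11)
(-4 + a(-4))*m = (-4 - 1)*11 = -5*11 = -55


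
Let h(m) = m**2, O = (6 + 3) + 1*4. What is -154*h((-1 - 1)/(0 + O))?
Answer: -616/169 ≈ -3.6450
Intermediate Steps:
O = 13 (O = 9 + 4 = 13)
-154*h((-1 - 1)/(0 + O)) = -154*(-1 - 1)**2/(0 + 13)**2 = -154*(-2/13)**2 = -154*4/169 = -616/169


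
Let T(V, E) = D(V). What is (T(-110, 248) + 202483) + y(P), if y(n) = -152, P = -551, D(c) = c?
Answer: 202221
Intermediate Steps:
T(V, E) = V
(T(-110, 248) + 202483) + y(P) = (-110 + 202483) - 152 = 202373 - 152 = 202221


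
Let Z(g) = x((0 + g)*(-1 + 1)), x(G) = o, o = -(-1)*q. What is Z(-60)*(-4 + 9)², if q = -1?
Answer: -25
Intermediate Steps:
o = -1 (o = -(-1)*(-1) = -1*1 = -1)
x(G) = -1
Z(g) = -1
Z(-60)*(-4 + 9)² = -(-4 + 9)² = -1*5² = -1*25 = -25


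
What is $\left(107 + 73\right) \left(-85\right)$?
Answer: $-15300$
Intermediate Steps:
$\left(107 + 73\right) \left(-85\right) = 180 \left(-85\right) = -15300$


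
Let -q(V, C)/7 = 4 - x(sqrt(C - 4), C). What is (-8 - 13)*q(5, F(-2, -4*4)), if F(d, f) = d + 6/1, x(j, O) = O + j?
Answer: 0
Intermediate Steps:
F(d, f) = 6 + d (F(d, f) = d + 6*1 = d + 6 = 6 + d)
q(V, C) = -28 + 7*C + 7*sqrt(-4 + C) (q(V, C) = -7*(4 - (C + sqrt(C - 4))) = -7*(4 - (C + sqrt(-4 + C))) = -7*(4 + (-C - sqrt(-4 + C))) = -7*(4 - C - sqrt(-4 + C)) = -28 + 7*C + 7*sqrt(-4 + C))
(-8 - 13)*q(5, F(-2, -4*4)) = (-8 - 13)*(-28 + 7*(6 - 2) + 7*sqrt(-4 + (6 - 2))) = -21*(-28 + 7*4 + 7*sqrt(-4 + 4)) = -21*(-28 + 28 + 7*sqrt(0)) = -21*(-28 + 28 + 7*0) = -21*(-28 + 28 + 0) = -21*0 = 0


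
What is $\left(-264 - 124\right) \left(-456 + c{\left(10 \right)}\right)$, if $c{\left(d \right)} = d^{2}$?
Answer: $138128$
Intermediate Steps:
$\left(-264 - 124\right) \left(-456 + c{\left(10 \right)}\right) = \left(-264 - 124\right) \left(-456 + 10^{2}\right) = - 388 \left(-456 + 100\right) = \left(-388\right) \left(-356\right) = 138128$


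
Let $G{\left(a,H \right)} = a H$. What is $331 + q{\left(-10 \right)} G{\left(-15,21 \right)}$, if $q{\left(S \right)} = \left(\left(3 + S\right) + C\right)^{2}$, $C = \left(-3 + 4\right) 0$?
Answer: $-15104$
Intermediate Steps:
$C = 0$ ($C = 1 \cdot 0 = 0$)
$G{\left(a,H \right)} = H a$
$q{\left(S \right)} = \left(3 + S\right)^{2}$ ($q{\left(S \right)} = \left(\left(3 + S\right) + 0\right)^{2} = \left(3 + S\right)^{2}$)
$331 + q{\left(-10 \right)} G{\left(-15,21 \right)} = 331 + \left(3 - 10\right)^{2} \cdot 21 \left(-15\right) = 331 + \left(-7\right)^{2} \left(-315\right) = 331 + 49 \left(-315\right) = 331 - 15435 = -15104$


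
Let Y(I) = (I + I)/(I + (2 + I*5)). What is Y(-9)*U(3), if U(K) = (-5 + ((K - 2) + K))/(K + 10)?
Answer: -9/338 ≈ -0.026627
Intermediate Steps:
Y(I) = 2*I/(2 + 6*I) (Y(I) = (2*I)/(I + (2 + 5*I)) = (2*I)/(2 + 6*I) = 2*I/(2 + 6*I))
U(K) = (-7 + 2*K)/(10 + K) (U(K) = (-5 + ((-2 + K) + K))/(10 + K) = (-5 + (-2 + 2*K))/(10 + K) = (-7 + 2*K)/(10 + K))
Y(-9)*U(3) = (-9/(1 + 3*(-9)))*((-7 + 2*3)/(10 + 3)) = (-9/(1 - 27))*((-7 + 6)/13) = (-9/(-26))*((1/13)*(-1)) = -9*(-1/26)*(-1/13) = (9/26)*(-1/13) = -9/338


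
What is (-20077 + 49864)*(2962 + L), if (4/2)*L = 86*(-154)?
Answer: -109020420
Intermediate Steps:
L = -6622 (L = (86*(-154))/2 = (1/2)*(-13244) = -6622)
(-20077 + 49864)*(2962 + L) = (-20077 + 49864)*(2962 - 6622) = 29787*(-3660) = -109020420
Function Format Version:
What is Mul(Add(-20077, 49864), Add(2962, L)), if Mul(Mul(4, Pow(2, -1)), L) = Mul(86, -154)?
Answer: -109020420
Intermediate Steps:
L = -6622 (L = Mul(Rational(1, 2), Mul(86, -154)) = Mul(Rational(1, 2), -13244) = -6622)
Mul(Add(-20077, 49864), Add(2962, L)) = Mul(Add(-20077, 49864), Add(2962, -6622)) = Mul(29787, -3660) = -109020420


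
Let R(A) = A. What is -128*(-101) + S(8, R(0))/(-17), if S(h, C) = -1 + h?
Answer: 219769/17 ≈ 12928.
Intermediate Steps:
-128*(-101) + S(8, R(0))/(-17) = -128*(-101) + (-1 + 8)/(-17) = 12928 + 7*(-1/17) = 12928 - 7/17 = 219769/17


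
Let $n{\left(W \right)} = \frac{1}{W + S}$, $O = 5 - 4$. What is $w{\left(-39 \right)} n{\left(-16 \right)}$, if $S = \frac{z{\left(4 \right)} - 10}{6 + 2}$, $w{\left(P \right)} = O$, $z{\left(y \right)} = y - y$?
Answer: $- \frac{4}{69} \approx -0.057971$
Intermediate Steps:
$z{\left(y \right)} = 0$
$O = 1$
$w{\left(P \right)} = 1$
$S = - \frac{5}{4}$ ($S = \frac{0 - 10}{6 + 2} = - \frac{10}{8} = \left(-10\right) \frac{1}{8} = - \frac{5}{4} \approx -1.25$)
$n{\left(W \right)} = \frac{1}{- \frac{5}{4} + W}$ ($n{\left(W \right)} = \frac{1}{W - \frac{5}{4}} = \frac{1}{- \frac{5}{4} + W}$)
$w{\left(-39 \right)} n{\left(-16 \right)} = 1 \frac{4}{-5 + 4 \left(-16\right)} = 1 \frac{4}{-5 - 64} = 1 \frac{4}{-69} = 1 \cdot 4 \left(- \frac{1}{69}\right) = 1 \left(- \frac{4}{69}\right) = - \frac{4}{69}$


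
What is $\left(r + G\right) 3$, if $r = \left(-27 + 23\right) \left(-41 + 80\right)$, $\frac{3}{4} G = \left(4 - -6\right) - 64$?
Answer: $-684$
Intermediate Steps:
$G = -72$ ($G = \frac{4 \left(\left(4 - -6\right) - 64\right)}{3} = \frac{4 \left(\left(4 + 6\right) - 64\right)}{3} = \frac{4 \left(10 - 64\right)}{3} = \frac{4}{3} \left(-54\right) = -72$)
$r = -156$ ($r = \left(-4\right) 39 = -156$)
$\left(r + G\right) 3 = \left(-156 - 72\right) 3 = \left(-228\right) 3 = -684$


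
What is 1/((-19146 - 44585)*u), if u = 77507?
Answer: -1/4939598617 ≈ -2.0245e-10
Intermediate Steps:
1/((-19146 - 44585)*u) = 1/(-19146 - 44585*77507) = (1/77507)/(-63731) = -1/63731*1/77507 = -1/4939598617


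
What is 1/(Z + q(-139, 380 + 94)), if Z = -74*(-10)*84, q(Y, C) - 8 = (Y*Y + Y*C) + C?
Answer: 1/16077 ≈ 6.2201e-5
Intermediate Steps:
q(Y, C) = 8 + C + Y**2 + C*Y (q(Y, C) = 8 + ((Y*Y + Y*C) + C) = 8 + ((Y**2 + C*Y) + C) = 8 + (C + Y**2 + C*Y) = 8 + C + Y**2 + C*Y)
Z = 62160 (Z = 740*84 = 62160)
1/(Z + q(-139, 380 + 94)) = 1/(62160 + (8 + (380 + 94) + (-139)**2 + (380 + 94)*(-139))) = 1/(62160 + (8 + 474 + 19321 + 474*(-139))) = 1/(62160 + (8 + 474 + 19321 - 65886)) = 1/(62160 - 46083) = 1/16077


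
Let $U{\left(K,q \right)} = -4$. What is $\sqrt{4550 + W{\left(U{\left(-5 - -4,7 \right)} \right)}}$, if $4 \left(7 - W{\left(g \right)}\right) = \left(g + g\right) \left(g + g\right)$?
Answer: $\sqrt{4541} \approx 67.387$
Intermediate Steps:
$W{\left(g \right)} = 7 - g^{2}$ ($W{\left(g \right)} = 7 - \frac{\left(g + g\right) \left(g + g\right)}{4} = 7 - \frac{2 g 2 g}{4} = 7 - \frac{4 g^{2}}{4} = 7 - g^{2}$)
$\sqrt{4550 + W{\left(U{\left(-5 - -4,7 \right)} \right)}} = \sqrt{4550 + \left(7 - \left(-4\right)^{2}\right)} = \sqrt{4550 + \left(7 - 16\right)} = \sqrt{4550 - 9} = \sqrt{4541}$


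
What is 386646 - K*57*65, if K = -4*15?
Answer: 608946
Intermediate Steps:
K = -60
386646 - K*57*65 = 386646 - (-60*57)*65 = 386646 - (-3420)*65 = 386646 - 1*(-222300) = 386646 + 222300 = 608946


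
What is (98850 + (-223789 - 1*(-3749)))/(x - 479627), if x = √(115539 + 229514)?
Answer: 29062998065/115020857038 + 60595*√345053/115020857038 ≈ 0.25299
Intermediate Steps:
x = √345053 ≈ 587.41
(98850 + (-223789 - 1*(-3749)))/(x - 479627) = (98850 + (-223789 - 1*(-3749)))/(√345053 - 479627) = (98850 + (-223789 + 3749))/(-479627 + √345053) = (98850 - 220040)/(-479627 + √345053) = -121190/(-479627 + √345053)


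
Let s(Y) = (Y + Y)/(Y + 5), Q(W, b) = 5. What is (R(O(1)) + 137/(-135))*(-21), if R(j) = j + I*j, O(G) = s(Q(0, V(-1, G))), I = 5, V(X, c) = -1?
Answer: -4711/45 ≈ -104.69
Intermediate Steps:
s(Y) = 2*Y/(5 + Y) (s(Y) = (2*Y)/(5 + Y) = 2*Y/(5 + Y))
O(G) = 1 (O(G) = 2*5/(5 + 5) = 2*5/10 = 2*5*(1/10) = 1)
R(j) = 6*j (R(j) = j + 5*j = 6*j)
(R(O(1)) + 137/(-135))*(-21) = (6*1 + 137/(-135))*(-21) = (6 + 137*(-1/135))*(-21) = (6 - 137/135)*(-21) = (673/135)*(-21) = -4711/45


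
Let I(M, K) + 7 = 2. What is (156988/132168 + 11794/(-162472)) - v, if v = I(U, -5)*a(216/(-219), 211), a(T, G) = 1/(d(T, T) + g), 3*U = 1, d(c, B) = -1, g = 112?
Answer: 19205038231/16552566124 ≈ 1.1602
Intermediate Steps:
U = ⅓ (U = (⅓)*1 = ⅓ ≈ 0.33333)
I(M, K) = -5 (I(M, K) = -7 + 2 = -5)
a(T, G) = 1/111 (a(T, G) = 1/(-1 + 112) = 1/111)
v = -5/111 (v = -5*1/111 = -5/111 ≈ -0.045045)
(156988/132168 + 11794/(-162472)) - v = (156988/132168 + 11794/(-162472)) - 1*(-5/111) = (156988*(1/132168) + 11794*(-1/162472)) + 5/111 = (39247/33042 - 5897/81236) + 5/111 = 1496710309/1342099956 + 5/111 = 19205038231/16552566124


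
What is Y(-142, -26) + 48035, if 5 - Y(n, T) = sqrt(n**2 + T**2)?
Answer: 48040 - 2*sqrt(5210) ≈ 47896.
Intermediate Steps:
Y(n, T) = 5 - sqrt(T**2 + n**2) (Y(n, T) = 5 - sqrt(n**2 + T**2) = 5 - sqrt(T**2 + n**2))
Y(-142, -26) + 48035 = (5 - sqrt((-26)**2 + (-142)**2)) + 48035 = (5 - sqrt(676 + 20164)) + 48035 = (5 - sqrt(20840)) + 48035 = (5 - 2*sqrt(5210)) + 48035 = 48040 - 2*sqrt(5210)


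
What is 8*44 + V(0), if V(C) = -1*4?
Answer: 348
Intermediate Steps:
V(C) = -4
8*44 + V(0) = 8*44 - 4 = 352 - 4 = 348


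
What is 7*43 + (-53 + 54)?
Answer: 302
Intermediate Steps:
7*43 + (-53 + 54) = 301 + 1 = 302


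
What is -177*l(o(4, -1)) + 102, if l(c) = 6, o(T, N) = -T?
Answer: -960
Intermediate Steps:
-177*l(o(4, -1)) + 102 = -177*6 + 102 = -1062 + 102 = -960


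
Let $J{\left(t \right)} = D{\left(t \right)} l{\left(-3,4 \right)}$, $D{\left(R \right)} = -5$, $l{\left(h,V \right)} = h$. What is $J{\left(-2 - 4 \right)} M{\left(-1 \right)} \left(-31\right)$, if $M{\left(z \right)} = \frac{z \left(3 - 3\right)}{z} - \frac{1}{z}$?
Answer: $-465$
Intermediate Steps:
$J{\left(t \right)} = 15$ ($J{\left(t \right)} = \left(-5\right) \left(-3\right) = 15$)
$M{\left(z \right)} = - \frac{1}{z}$ ($M{\left(z \right)} = \frac{z 0}{z} - \frac{1}{z} = \frac{0}{z} - \frac{1}{z} = 0 - \frac{1}{z} = - \frac{1}{z}$)
$J{\left(-2 - 4 \right)} M{\left(-1 \right)} \left(-31\right) = 15 \left(- \frac{1}{-1}\right) \left(-31\right) = 15 \left(\left(-1\right) \left(-1\right)\right) \left(-31\right) = 15 \cdot 1 \left(-31\right) = 15 \left(-31\right) = -465$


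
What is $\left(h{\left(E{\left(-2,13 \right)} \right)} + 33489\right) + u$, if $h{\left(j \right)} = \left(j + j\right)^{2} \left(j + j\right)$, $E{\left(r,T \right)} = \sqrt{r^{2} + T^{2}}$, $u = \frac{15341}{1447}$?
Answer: $\frac{48473924}{1447} + 1384 \sqrt{173} \approx 51703.0$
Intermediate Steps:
$u = \frac{15341}{1447}$ ($u = 15341 \cdot \frac{1}{1447} = \frac{15341}{1447} \approx 10.602$)
$E{\left(r,T \right)} = \sqrt{T^{2} + r^{2}}$
$h{\left(j \right)} = 8 j^{3}$ ($h{\left(j \right)} = \left(2 j\right)^{2} \cdot 2 j = 4 j^{2} \cdot 2 j = 8 j^{3}$)
$\left(h{\left(E{\left(-2,13 \right)} \right)} + 33489\right) + u = \left(8 \left(\sqrt{13^{2} + \left(-2\right)^{2}}\right)^{3} + 33489\right) + \frac{15341}{1447} = \left(8 \left(\sqrt{169 + 4}\right)^{3} + 33489\right) + \frac{15341}{1447} = \left(8 \left(\sqrt{173}\right)^{3} + 33489\right) + \frac{15341}{1447} = \left(8 \cdot 173 \sqrt{173} + 33489\right) + \frac{15341}{1447} = \left(1384 \sqrt{173} + 33489\right) + \frac{15341}{1447} = \left(33489 + 1384 \sqrt{173}\right) + \frac{15341}{1447} = \frac{48473924}{1447} + 1384 \sqrt{173}$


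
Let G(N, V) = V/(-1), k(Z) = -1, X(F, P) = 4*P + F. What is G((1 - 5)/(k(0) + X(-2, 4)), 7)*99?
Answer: -693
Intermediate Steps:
X(F, P) = F + 4*P
G(N, V) = -V (G(N, V) = V*(-1) = -V)
G((1 - 5)/(k(0) + X(-2, 4)), 7)*99 = -1*7*99 = -7*99 = -693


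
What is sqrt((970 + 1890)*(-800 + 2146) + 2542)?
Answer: sqrt(3852102) ≈ 1962.7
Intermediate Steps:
sqrt((970 + 1890)*(-800 + 2146) + 2542) = sqrt(2860*1346 + 2542) = sqrt(3849560 + 2542) = sqrt(3852102)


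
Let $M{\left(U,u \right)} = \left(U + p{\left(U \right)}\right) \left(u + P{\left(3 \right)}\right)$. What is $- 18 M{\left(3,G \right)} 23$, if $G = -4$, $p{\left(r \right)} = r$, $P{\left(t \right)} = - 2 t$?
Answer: $24840$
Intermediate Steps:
$M{\left(U,u \right)} = 2 U \left(-6 + u\right)$ ($M{\left(U,u \right)} = \left(U + U\right) \left(u - 6\right) = 2 U \left(u - 6\right) = 2 U \left(-6 + u\right)$)
$- 18 M{\left(3,G \right)} 23 = - 18 \cdot 2 \cdot 3 \left(-6 - 4\right) 23 = - 18 \cdot 2 \cdot 3 \left(-10\right) 23 = \left(-18\right) \left(-60\right) 23 = 1080 \cdot 23 = 24840$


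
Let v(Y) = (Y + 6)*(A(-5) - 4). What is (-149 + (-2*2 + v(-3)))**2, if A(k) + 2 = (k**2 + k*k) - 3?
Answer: 900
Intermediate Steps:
A(k) = -5 + 2*k**2 (A(k) = -2 + ((k**2 + k*k) - 3) = -2 + ((k**2 + k**2) - 3) = -2 + (2*k**2 - 3) = -2 + (-3 + 2*k**2) = -5 + 2*k**2)
v(Y) = 246 + 41*Y (v(Y) = (Y + 6)*((-5 + 2*(-5)**2) - 4) = (6 + Y)*((-5 + 2*25) - 4) = (6 + Y)*((-5 + 50) - 4) = (6 + Y)*(45 - 4) = (6 + Y)*41 = 246 + 41*Y)
(-149 + (-2*2 + v(-3)))**2 = (-149 + (-2*2 + (246 + 41*(-3))))**2 = (-149 + (-4 + (246 - 123)))**2 = (-149 + (-4 + 123))**2 = (-149 + 119)**2 = (-30)**2 = 900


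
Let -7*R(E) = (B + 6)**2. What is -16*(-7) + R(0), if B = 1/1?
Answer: 105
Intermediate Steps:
B = 1
R(E) = -7 (R(E) = -(1 + 6)**2/7 = -1/7*7**2 = -1/7*49 = -7)
-16*(-7) + R(0) = -16*(-7) - 7 = 112 - 7 = 105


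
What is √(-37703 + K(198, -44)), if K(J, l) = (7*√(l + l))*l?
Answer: √(-37703 - 616*I*√22) ≈ 7.4346 - 194.31*I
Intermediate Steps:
K(J, l) = 7*√2*l^(3/2) (K(J, l) = (7*√(2*l))*l = (7*(√2*√l))*l = (7*√2*√l)*l = 7*√2*l^(3/2))
√(-37703 + K(198, -44)) = √(-37703 + 7*√2*(-44)^(3/2)) = √(-37703 + 7*√2*(-88*I*√11)) = √(-37703 - 616*I*√22)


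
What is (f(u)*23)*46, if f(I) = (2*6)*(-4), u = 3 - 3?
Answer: -50784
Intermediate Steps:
u = 0
f(I) = -48 (f(I) = 12*(-4) = -48)
(f(u)*23)*46 = -48*23*46 = -1104*46 = -50784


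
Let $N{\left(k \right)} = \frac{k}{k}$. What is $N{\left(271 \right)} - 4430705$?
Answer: $-4430704$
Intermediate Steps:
$N{\left(k \right)} = 1$
$N{\left(271 \right)} - 4430705 = 1 - 4430705 = -4430704$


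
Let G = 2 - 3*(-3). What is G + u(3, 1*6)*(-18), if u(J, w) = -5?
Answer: 101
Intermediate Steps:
G = 11 (G = 2 + 9 = 11)
G + u(3, 1*6)*(-18) = 11 - 5*(-18) = 11 + 90 = 101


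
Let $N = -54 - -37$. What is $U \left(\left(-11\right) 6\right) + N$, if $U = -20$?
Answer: $1303$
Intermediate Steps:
$N = -17$ ($N = -54 + 37 = -17$)
$U \left(\left(-11\right) 6\right) + N = - 20 \left(\left(-11\right) 6\right) - 17 = \left(-20\right) \left(-66\right) - 17 = 1320 - 17 = 1303$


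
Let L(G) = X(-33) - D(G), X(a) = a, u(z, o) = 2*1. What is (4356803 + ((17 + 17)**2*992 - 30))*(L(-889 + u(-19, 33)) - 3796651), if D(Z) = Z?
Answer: -20890263684425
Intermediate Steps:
u(z, o) = 2
L(G) = -33 - G
(4356803 + ((17 + 17)**2*992 - 30))*(L(-889 + u(-19, 33)) - 3796651) = (4356803 + ((17 + 17)**2*992 - 30))*((-33 - (-889 + 2)) - 3796651) = (4356803 + (34**2*992 - 30))*((-33 - 1*(-887)) - 3796651) = (4356803 + (1156*992 - 30))*((-33 + 887) - 3796651) = (4356803 + (1146752 - 30))*(854 - 3796651) = (4356803 + 1146722)*(-3795797) = 5503525*(-3795797) = -20890263684425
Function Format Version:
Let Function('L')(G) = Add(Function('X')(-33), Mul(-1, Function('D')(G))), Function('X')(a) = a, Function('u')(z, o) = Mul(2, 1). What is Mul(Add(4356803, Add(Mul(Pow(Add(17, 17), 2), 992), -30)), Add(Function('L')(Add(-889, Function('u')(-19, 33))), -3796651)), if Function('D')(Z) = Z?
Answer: -20890263684425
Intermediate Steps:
Function('u')(z, o) = 2
Function('L')(G) = Add(-33, Mul(-1, G))
Mul(Add(4356803, Add(Mul(Pow(Add(17, 17), 2), 992), -30)), Add(Function('L')(Add(-889, Function('u')(-19, 33))), -3796651)) = Mul(Add(4356803, Add(Mul(Pow(Add(17, 17), 2), 992), -30)), Add(Add(-33, Mul(-1, Add(-889, 2))), -3796651)) = Mul(Add(4356803, Add(Mul(Pow(34, 2), 992), -30)), Add(Add(-33, Mul(-1, -887)), -3796651)) = Mul(Add(4356803, Add(Mul(1156, 992), -30)), Add(Add(-33, 887), -3796651)) = Mul(Add(4356803, Add(1146752, -30)), Add(854, -3796651)) = Mul(Add(4356803, 1146722), -3795797) = Mul(5503525, -3795797) = -20890263684425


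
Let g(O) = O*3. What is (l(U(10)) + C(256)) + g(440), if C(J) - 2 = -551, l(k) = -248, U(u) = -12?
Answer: 523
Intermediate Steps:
C(J) = -549 (C(J) = 2 - 551 = -549)
g(O) = 3*O
(l(U(10)) + C(256)) + g(440) = (-248 - 549) + 3*440 = -797 + 1320 = 523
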